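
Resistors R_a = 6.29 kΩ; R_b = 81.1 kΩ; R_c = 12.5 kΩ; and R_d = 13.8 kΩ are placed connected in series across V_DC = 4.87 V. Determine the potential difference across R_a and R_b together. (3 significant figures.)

V ≈ 3.74 V

Series total: ΣR = 6.29 + 81.1 + 12.5 + 13.8 = 113.7 kΩ.
R_{R_a..R_b} = 6.29 + 81.1 = 87.39 kΩ.
By the voltage-divider rule, V = 4.87 × 87.39/113.7 = 3.743 V.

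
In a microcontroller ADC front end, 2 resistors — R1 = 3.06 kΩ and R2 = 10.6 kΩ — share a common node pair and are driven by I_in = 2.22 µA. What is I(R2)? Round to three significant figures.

With just two branches, the current splits inversely with resistance.
I(R2) = 2.22 × 3.06/(3.06 + 10.6) = 2.22 × 0.2240 = 0.4973 µA.

I ≈ 0.497 µA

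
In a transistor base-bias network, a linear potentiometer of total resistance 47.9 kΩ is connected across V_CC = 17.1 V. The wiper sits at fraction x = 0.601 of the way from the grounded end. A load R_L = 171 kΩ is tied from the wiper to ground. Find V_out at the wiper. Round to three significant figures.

V_out ≈ 9.63 V

The pot divides into 19.11 kΩ above the wiper and 28.79 kΩ below.
R_L loads the lower segment: effective lower R = 24.64 kΩ.
Then V_out = V_CC · 24.64/(19.11 + 24.64) = 9.630 V.
(Unloaded: V_out = x·V_CC = 10.3 V.)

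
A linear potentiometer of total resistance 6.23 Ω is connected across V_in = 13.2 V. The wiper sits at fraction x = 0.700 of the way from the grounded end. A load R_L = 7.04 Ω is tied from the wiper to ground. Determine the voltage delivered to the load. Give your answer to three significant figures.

Lower segment x·R_p = 4.361 Ω; upper segment (1−x)·R_p = 1.869 Ω.
R_L loads the lower segment: effective lower R = 2.693 Ω.
Loaded-divider output: V_out = 13.2 × 0.5903 = 7.792 V.

V_out ≈ 7.79 V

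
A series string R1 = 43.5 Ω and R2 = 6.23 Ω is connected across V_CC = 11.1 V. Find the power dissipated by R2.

ΣR = 49.73 Ω → I = 11.1/49.73 = 0.2232 A.
V(R2) = I·R = 1.391 V; P = V·I = 1.391 × 0.2232 = 0.3104 W.

P ≈ 0.310 W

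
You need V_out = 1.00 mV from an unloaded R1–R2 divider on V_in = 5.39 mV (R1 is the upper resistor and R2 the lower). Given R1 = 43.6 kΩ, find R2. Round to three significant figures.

Required fraction k = V_out/V_in = 0.1855.
So R2 = R1 · V_out/(V_in − V_out) = 43.6 × 1.00/(5.39 − 1.00) = 43.6 × 0.2278 = 9.932 kΩ.

R2 ≈ 9.93 kΩ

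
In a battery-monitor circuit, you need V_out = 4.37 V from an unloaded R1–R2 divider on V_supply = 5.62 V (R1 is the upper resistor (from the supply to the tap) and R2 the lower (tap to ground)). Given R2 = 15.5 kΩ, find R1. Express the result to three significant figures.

R1 ≈ 4.43 kΩ

Required fraction k = V_out/V_supply = 0.7776.
Rearranging, R1 = R2·(1−k)/k = 15.5 × 0.2860 = 4.434 kΩ.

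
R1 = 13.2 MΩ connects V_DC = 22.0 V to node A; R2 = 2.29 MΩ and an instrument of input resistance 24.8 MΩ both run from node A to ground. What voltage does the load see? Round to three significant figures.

The load sits in parallel with R2, giving an effective lower resistance R2' = R2·R_L/(R2+R_L) = 2.096 MΩ.
Voltage divider with the loaded lower leg: V_out = 22.0 × 2.096/(13.2 + 2.096) = 22.0 × 0.1371 = 3.015 V.
(Unloaded it would be 3.25 V; the load pulls it down.)

V_out ≈ 3.02 V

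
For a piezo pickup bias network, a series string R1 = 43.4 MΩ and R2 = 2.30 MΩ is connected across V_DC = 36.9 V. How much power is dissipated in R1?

ΣR = 45.70 MΩ → I = 36.9/45.70 = 0.8074 µA.
P(R1) = I²·R1 = (0.8074)² × 43.4 = 28.30 µW.

P ≈ 28.3 µW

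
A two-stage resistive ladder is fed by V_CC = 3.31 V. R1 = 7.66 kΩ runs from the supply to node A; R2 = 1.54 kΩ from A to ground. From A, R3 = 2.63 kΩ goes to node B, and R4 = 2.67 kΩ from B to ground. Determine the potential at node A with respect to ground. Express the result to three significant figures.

Looking into the second stage from A: R3 + R4 = 5.300 kΩ appears in parallel with R2.
Effective lower resistance at A: R2 ‖ 5.300 = 1.193 kΩ.
First divider: V_A = V_CC · 1.193/(7.66 + 1.193) = 0.4461 V.

V_A ≈ 0.446 V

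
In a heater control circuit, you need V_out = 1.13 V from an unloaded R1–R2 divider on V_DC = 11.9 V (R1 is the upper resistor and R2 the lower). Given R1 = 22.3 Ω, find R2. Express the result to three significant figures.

V_out/V_DC = R2/(R1+R2) = 0.09496.
So R2 = R1 · V_out/(V_DC − V_out) = 22.3 × 1.13/(11.9 − 1.13) = 22.3 × 0.1049 = 2.340 Ω.

R2 ≈ 2.34 Ω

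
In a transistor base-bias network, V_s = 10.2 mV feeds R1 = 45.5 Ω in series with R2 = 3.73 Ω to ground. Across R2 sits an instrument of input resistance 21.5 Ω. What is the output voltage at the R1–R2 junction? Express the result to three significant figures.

R2 ‖ R_L = (3.73 × 21.5)/(3.73 + 21.5) = 3.179 Ω.
Voltage divider with the loaded lower leg: V_out = 10.2 × 3.179/(45.5 + 3.179) = 10.2 × 0.06530 = 0.6660 mV.
(Unloaded it would be 0.773 mV; the load pulls it down.)

V_out ≈ 0.666 mV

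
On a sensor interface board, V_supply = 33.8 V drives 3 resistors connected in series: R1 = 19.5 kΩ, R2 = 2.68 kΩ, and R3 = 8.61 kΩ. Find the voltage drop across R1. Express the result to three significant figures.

V ≈ 21.4 V

ΣR = 19.5 + 2.68 + 8.61 = 30.79 kΩ.
Voltage divider: V = V_supply · (19.50 / 30.79) = 33.8 × 0.6333 = 21.41 V.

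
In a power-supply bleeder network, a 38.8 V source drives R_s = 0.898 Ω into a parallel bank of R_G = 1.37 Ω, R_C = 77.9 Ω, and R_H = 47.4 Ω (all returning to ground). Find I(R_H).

Equivalent of the parallel group: R_p = 1.309 Ω.
Node voltage V_A = V_s · R_p/(R_s + R_p) = 38.8 × 0.5931 = 23.01 V.
Branch current I = V_A/R_H = 23.01/47.4 = 0.4855 A.

I ≈ 0.486 A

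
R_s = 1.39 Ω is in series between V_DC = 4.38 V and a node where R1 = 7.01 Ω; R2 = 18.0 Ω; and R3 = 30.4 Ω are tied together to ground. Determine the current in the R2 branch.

Combine the parallel branches: R_p = (1/7.01 + 1/18.0 + 1/30.4)⁻¹ = 4.327 Ω.
V_A by voltage divider: V_A = 4.38 × 4.327/(1.39 + 4.327) = 3.315 V.
I(R2) = V_A / R2 = 3.315/18.0 = 0.1842 A.
(Check via current divider: I_total = 0.7661 A; share G_k/ΣG = 0.2404 → same result.)

I ≈ 0.184 A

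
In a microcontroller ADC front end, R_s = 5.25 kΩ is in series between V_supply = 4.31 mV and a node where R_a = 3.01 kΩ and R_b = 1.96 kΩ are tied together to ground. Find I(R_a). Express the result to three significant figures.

Equivalent of the parallel group: R_p = 1.187 kΩ.
Node voltage V_A = V_supply · R_p/(R_s + R_p) = 4.31 × 0.1844 = 0.7948 mV.
Branch current I = V_A/R_a = 0.7948/3.01 = 0.2641 µA.
(Equivalently: I_total = 0.6696 µA, then current-divider fraction G_k/ΣG = 0.3944.)

I ≈ 0.264 µA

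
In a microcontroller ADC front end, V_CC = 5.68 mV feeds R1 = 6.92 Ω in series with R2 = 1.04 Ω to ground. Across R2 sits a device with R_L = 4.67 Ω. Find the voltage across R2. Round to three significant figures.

V_out ≈ 0.622 mV

First combine the lower leg with the load: R2 ‖ R_L = 0.8506 Ω.
Voltage divider with the loaded lower leg: V_out = 5.68 × 0.8506/(6.92 + 0.8506) = 5.68 × 0.1095 = 0.6217 mV.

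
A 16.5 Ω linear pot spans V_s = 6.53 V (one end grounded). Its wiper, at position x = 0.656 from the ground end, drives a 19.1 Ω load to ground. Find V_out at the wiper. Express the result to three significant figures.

Split the track: R_lower = x·R_p = 10.82 Ω, R_upper = (1−x)·R_p = 5.676 Ω.
Lower segment in parallel with the load: 10.82 ‖ 19.1 = 6.909 Ω.
Then V_out = V_s · 6.909/(5.676 + 6.909) = 3.585 V.

V_out ≈ 3.58 V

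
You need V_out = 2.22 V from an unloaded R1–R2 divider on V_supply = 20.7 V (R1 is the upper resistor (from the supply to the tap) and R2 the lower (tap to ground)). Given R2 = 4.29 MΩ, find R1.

Required fraction k = V_out/V_supply = 0.1072.
R1 = R2·(1/k − 1) = 4.29 × 8.324 = 35.71 MΩ.

R1 ≈ 35.7 MΩ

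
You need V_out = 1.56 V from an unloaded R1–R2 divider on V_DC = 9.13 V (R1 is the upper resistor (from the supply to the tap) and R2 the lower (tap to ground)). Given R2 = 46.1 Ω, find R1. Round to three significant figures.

V_out/V_DC = R2/(R1+R2) = 0.1709.
Rearranging, R1 = R2·(1−k)/k = 46.1 × 4.853 = 223.7 Ω.

R1 ≈ 224 Ω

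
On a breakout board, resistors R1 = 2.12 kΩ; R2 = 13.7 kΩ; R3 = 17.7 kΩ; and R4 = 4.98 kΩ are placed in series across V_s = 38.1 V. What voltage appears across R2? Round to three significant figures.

Total series resistance ΣR = 2.12 + 13.7 + 17.7 + 4.98 = 38.50 kΩ.
V = V_s · R/ΣR = 38.1 × 0.3558 = 13.56 V.

V ≈ 13.6 V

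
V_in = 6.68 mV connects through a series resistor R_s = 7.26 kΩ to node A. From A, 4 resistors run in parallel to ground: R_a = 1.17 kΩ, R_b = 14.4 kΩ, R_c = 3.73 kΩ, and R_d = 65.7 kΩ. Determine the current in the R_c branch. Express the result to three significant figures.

Combine the parallel branches: R_p = (1/1.17 + 1/14.4 + 1/3.73 + 1/65.7)⁻¹ = 0.8282 kΩ.
V_A by voltage divider: V_A = 6.68 × 0.8282/(7.26 + 0.8282) = 0.6840 mV.
Branch current I = V_A/R_c = 0.6840/3.73 = 0.1834 µA.
(Check via current divider: I_total = 0.8259 µA; share G_k/ΣG = 0.2220 → same result.)

I ≈ 0.183 µA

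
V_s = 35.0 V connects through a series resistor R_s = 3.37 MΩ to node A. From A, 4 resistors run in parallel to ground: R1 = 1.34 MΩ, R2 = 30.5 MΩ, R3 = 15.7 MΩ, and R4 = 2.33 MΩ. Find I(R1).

I ≈ 4.94 µA

Equivalent of the parallel group: R_p = 0.7862 MΩ.
Node voltage V_A = V_s · R_p/(R_s + R_p) = 35.0 × 0.1892 = 6.621 V.
I(R1) = V_A / R1 = 6.621/1.34 = 4.941 µA.
(Equivalently: I_total = 8.421 µA, then current-divider fraction G_k/ΣG = 0.5867.)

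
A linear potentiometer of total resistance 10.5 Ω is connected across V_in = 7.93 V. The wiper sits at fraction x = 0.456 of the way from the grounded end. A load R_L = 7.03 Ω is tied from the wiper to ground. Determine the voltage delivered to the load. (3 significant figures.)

V_out ≈ 2.64 V

Lower segment x·R_p = 4.788 Ω; upper segment (1−x)·R_p = 5.712 Ω.
R_L loads the lower segment: effective lower R = 2.848 Ω.
V_out = 7.93 × 2.848/(5.712 + 2.848) = 2.638 V.
(Unloaded: V_out = x·V_in = 3.62 V.)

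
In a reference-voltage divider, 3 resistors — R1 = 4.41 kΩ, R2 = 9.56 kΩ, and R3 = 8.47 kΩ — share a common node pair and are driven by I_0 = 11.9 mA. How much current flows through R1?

I ≈ 6.00 mA

ΣG = 1/4.41 + 1/9.56 + 1/8.47 = 0.4494.
R1 takes the fraction G_k/ΣG = 0.2268/0.4494 = 0.5046, so I = 11.9 × 0.5046 = 6.004 mA.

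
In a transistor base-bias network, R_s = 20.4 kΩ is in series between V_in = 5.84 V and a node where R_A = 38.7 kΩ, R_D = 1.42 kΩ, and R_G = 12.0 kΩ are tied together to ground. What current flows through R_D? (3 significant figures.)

Equivalent of the parallel group: R_p = 1.229 kΩ.
Node voltage V_A = V_in · R_p/(R_s + R_p) = 5.84 × 0.05684 = 0.3319 V.
I(R_D) = V_A / R_D = 0.3319/1.42 = 0.2338 mA.

I ≈ 0.234 mA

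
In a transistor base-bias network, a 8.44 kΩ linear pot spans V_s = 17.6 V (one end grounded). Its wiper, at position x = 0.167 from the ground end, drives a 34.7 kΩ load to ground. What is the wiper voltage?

V_out ≈ 2.84 V

Lower segment x·R_p = 1.409 kΩ; upper segment (1−x)·R_p = 7.031 kΩ.
Lower segment in parallel with the load: 1.409 ‖ 34.7 = 1.354 kΩ.
Loaded-divider output: V_out = 17.6 × 0.1615 = 2.843 V.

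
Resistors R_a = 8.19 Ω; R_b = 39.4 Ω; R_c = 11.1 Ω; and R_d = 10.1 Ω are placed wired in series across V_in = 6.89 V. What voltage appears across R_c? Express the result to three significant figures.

ΣR = 8.19 + 39.4 + 11.1 + 10.1 = 68.79 Ω.
Voltage divider: V = V_in · (11.10 / 68.79) = 6.89 × 0.1614 = 1.112 V.

V ≈ 1.11 V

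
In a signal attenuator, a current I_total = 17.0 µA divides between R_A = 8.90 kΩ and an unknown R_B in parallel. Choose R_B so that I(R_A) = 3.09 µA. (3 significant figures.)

Two-branch current divider: I_A = I_total · R_B/(R_A + R_B).
With f = 0.1818, R_B = R_A · f/(1−f) = 8.90 × 0.2221 = 1.977 kΩ.

R_B ≈ 1.98 kΩ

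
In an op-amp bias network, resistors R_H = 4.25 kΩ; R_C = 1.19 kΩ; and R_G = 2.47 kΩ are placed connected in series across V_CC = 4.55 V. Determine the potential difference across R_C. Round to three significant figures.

Total series resistance ΣR = 4.25 + 1.19 + 2.47 = 7.910 kΩ.
By the voltage-divider rule, V = 4.55 × 1.190/7.910 = 0.6845 V.

V ≈ 0.685 V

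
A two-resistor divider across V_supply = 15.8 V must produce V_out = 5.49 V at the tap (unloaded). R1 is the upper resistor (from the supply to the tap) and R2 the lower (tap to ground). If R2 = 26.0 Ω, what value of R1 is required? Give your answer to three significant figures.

R1 ≈ 48.8 Ω

Required fraction k = V_out/V_supply = 0.3475.
So R1 = R2 · (V_supply/V_out − 1) = 26.0 × (15.8/5.49 − 1) = 26.0 × 1.878 = 48.83 Ω.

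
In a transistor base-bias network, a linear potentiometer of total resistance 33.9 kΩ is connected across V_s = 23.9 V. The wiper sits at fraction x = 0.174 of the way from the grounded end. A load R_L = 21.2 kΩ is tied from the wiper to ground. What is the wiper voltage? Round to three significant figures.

Split the track: R_lower = x·R_p = 5.899 kΩ, R_upper = (1−x)·R_p = 28.00 kΩ.
R_L loads the lower segment: effective lower R = 4.615 kΩ.
Then V_out = V_s · 4.615/(28.00 + 4.615) = 3.381 V.

V_out ≈ 3.38 V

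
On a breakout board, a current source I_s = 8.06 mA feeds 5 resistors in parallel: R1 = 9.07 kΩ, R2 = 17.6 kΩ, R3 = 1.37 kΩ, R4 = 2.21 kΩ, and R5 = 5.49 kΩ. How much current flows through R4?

Total conductance ΣG = 1/9.07 + 1/17.6 + 1/1.37 + 1/2.21 + 1/5.49 = 1.532 (units of 1/kΩ).
Current divider: I(R4) = I_s · G_k/ΣG = 8.06 × (0.4525/1.532) = 8.06 × 0.2954 = 2.381 mA.

I ≈ 2.38 mA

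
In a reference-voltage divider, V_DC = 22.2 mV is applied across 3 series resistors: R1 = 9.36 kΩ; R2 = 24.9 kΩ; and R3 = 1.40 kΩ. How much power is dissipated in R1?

Series current I = V_DC/ΣR = 22.2/35.66 = 0.6225 µA.
P(R1) = I²·R1 = (0.6225)² × 9.36 = 3.628 nW.

P ≈ 3.63 nW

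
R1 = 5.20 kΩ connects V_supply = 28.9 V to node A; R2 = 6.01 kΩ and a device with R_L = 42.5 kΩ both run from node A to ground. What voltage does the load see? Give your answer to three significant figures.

V_out ≈ 14.5 V

R2 ‖ R_L = (6.01 × 42.5)/(6.01 + 42.5) = 5.265 kΩ.
Then V_out = V_supply · R2'/(R1 + R2') = 28.9 × 5.265/10.47 = 14.54 V.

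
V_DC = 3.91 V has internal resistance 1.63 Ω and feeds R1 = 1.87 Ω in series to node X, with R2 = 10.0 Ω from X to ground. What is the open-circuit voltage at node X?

R1' = 1.63 + 1.87 = 3.500 Ω (source resistance + R1).
With X open, the divider is unloaded: V_th = 3.91 × 10.0/13.50 = 2.896 V.

V_th ≈ 2.90 V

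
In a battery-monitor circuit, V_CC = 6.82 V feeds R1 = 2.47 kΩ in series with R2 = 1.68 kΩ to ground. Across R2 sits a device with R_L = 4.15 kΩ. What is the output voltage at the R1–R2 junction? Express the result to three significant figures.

First combine the lower leg with the load: R2 ‖ R_L = 1.196 kΩ.
Now apply the divider: V_out = 6.82 × 0.3262 = 2.225 V.

V_out ≈ 2.22 V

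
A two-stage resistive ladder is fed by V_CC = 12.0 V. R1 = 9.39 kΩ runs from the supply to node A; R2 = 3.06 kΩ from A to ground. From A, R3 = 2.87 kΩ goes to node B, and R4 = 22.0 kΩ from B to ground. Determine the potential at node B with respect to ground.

Node A sees R2 in parallel with the series input of stage 2, R3 + R4 = 24.87 kΩ.
R2 ‖ (R3+R4) = 2.725 kΩ.
First divider: V_A = V_CC · 2.725/(9.39 + 2.725) = 2.699 V.
V_B = V_A × 0.8846 = 2.387 V.

V_B ≈ 2.39 V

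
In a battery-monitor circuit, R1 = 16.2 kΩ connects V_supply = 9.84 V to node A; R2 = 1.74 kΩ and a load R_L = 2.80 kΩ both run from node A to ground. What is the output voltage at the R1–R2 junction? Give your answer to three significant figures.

The load sits in parallel with R2, giving an effective lower resistance R2' = R2·R_L/(R2+R_L) = 1.073 kΩ.
Now apply the divider: V_out = 9.84 × 0.06213 = 0.6113 V.
(Unloaded it would be 0.954 V; the load pulls it down.)

V_out ≈ 0.611 V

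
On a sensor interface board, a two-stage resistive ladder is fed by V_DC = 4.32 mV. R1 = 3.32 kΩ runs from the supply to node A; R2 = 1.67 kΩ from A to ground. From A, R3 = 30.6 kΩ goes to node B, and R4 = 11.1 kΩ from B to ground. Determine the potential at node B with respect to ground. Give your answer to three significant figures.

Node A sees R2 in parallel with the series input of stage 2, R3 + R4 = 41.70 kΩ.
Effective lower resistance at A: R2 ‖ 41.70 = 1.606 kΩ.
First divider: V_A = V_DC · 1.606/(3.32 + 1.606) = 1.408 mV.
Stage 2 is unloaded, so V_B = V_A · R4/(R3+R4) = 1.408 × 11.1/41.70 = 0.3749 mV.

V_B ≈ 0.375 mV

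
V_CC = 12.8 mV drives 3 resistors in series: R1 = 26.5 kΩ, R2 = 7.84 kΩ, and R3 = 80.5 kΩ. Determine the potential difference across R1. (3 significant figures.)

ΣR = 26.5 + 7.84 + 80.5 = 114.8 kΩ.
By the voltage-divider rule, V = 12.8 × 26.50/114.8 = 2.954 mV.

V ≈ 2.95 mV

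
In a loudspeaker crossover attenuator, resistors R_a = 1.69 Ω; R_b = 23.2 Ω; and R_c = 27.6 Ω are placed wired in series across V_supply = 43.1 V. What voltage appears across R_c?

ΣR = 1.69 + 23.2 + 27.6 = 52.49 Ω.
By the voltage-divider rule, V = 43.1 × 27.60/52.49 = 22.66 V.

V ≈ 22.7 V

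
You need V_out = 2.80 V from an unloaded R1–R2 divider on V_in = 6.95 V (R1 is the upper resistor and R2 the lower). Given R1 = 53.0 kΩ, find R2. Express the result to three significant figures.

Required fraction k = V_out/V_in = 0.4029.
So R2 = R1 · V_out/(V_in − V_out) = 53.0 × 2.80/(6.95 − 2.80) = 53.0 × 0.6747 = 35.76 kΩ.

R2 ≈ 35.8 kΩ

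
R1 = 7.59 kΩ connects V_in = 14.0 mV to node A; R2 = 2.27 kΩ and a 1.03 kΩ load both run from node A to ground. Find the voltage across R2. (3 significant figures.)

R2 ‖ R_L = (2.27 × 1.03)/(2.27 + 1.03) = 0.7085 kΩ.
Now apply the divider: V_out = 14.0 × 0.08538 = 1.195 mV.

V_out ≈ 1.20 mV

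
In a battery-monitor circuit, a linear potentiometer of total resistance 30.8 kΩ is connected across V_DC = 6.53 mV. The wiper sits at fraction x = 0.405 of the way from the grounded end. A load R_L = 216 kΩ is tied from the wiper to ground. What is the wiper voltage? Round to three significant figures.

V_out ≈ 2.56 mV

The pot divides into 18.33 kΩ above the wiper and 12.47 kΩ below.
(x·R_p) ‖ R_L = 11.79 kΩ.
V_out = 6.53 × 11.79/(18.33 + 11.79) = 2.557 mV.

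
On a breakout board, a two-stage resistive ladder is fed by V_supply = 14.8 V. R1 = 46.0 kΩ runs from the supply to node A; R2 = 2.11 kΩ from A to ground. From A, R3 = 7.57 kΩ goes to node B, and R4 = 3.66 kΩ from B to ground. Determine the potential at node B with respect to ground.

V_B ≈ 0.179 V

Node A sees R2 in parallel with the series input of stage 2, R3 + R4 = 11.23 kΩ.
R2 ‖ (R3+R4) = 1.776 kΩ.
V_A = 14.8 × 1.776/(46.0 + 1.776) = 0.5502 V.
V_B = V_A × 0.3259 = 0.1793 V.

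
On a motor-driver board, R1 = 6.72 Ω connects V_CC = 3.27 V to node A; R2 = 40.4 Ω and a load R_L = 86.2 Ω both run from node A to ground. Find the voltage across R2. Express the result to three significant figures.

The load sits in parallel with R2, giving an effective lower resistance R2' = R2·R_L/(R2+R_L) = 27.51 Ω.
Then V_out = V_CC · R2'/(R1 + R2') = 3.27 × 27.51/34.23 = 2.628 V.
(Unloaded it would be 2.80 V; the load pulls it down.)

V_out ≈ 2.63 V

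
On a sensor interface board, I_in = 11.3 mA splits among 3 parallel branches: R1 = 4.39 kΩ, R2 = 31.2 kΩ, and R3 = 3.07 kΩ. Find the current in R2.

I ≈ 0.619 mA

Total conductance ΣG = 1/4.39 + 1/31.2 + 1/3.07 = 0.5856 (units of 1/kΩ).
Current divider: I(R2) = I_in · G_k/ΣG = 11.3 × (0.03205/0.5856) = 11.3 × 0.05473 = 0.6185 mA.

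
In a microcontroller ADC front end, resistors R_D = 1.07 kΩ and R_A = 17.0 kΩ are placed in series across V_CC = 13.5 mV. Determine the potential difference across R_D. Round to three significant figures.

V ≈ 0.799 mV

Total series resistance ΣR = 1.07 + 17.0 = 18.07 kΩ.
V = V_CC · R/ΣR = 13.5 × 0.05921 = 0.7994 mV.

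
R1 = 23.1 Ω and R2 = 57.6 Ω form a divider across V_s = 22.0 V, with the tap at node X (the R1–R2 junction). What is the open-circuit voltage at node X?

V_th ≈ 15.7 V

V_th is the unloaded tap voltage: V_s · R2/(R1+R2) = 22.0 × 0.7138 = 15.70 V.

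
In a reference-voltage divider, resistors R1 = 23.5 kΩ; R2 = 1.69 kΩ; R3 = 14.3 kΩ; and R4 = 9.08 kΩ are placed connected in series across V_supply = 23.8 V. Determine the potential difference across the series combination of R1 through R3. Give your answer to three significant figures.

ΣR = 23.5 + 1.69 + 14.3 + 9.08 = 48.57 kΩ.
R_{R1..R3} = 23.5 + 1.69 + 14.3 = 39.49 kΩ.
By the voltage-divider rule, V = 23.8 × 39.49/48.57 = 19.35 V.

V ≈ 19.4 V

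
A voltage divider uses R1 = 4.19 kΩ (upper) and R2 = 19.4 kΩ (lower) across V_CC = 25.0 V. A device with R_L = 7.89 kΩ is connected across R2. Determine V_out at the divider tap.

The load sits in parallel with R2, giving an effective lower resistance R2' = R2·R_L/(R2+R_L) = 5.609 kΩ.
Then V_out = V_CC · R2'/(R1 + R2') = 25.0 × 5.609/9.799 = 14.31 V.

V_out ≈ 14.3 V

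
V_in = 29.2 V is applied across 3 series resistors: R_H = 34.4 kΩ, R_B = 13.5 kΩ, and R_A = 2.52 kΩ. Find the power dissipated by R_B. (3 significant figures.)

ΣR = 50.42 kΩ → I = 29.2/50.42 = 0.5791 mA.
P = I²R = 0.3354 × 13.5 = 4.528 mW.

P ≈ 4.53 mW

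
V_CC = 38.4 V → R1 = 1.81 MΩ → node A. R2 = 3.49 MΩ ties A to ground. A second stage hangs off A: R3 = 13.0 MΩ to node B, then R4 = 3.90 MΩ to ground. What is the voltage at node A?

The second stage (R3 + R4 = 16.90 MΩ) loads node A in parallel with R2.
Effective lower resistance at A: R2 ‖ 16.90 = 2.893 MΩ.
V_A = 38.4 × 2.893/(1.81 + 2.893) = 23.62 V.

V_A ≈ 23.6 V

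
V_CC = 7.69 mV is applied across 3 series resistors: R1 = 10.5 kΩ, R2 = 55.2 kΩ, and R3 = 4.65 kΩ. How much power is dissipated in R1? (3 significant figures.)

P ≈ 0.125 nW

ΣR = 70.35 kΩ → I = 7.69/70.35 = 0.1093 µA.
P = I²R = 0.01195 × 10.5 = 0.1255 nW.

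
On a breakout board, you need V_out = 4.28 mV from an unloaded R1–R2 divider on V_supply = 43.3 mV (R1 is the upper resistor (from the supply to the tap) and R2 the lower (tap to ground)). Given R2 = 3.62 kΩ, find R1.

R1 ≈ 33.0 kΩ

V_out/V_supply = R2/(R1+R2) = 0.09885.
Rearranging, R1 = R2·(1−k)/k = 3.62 × 9.117 = 33.00 kΩ.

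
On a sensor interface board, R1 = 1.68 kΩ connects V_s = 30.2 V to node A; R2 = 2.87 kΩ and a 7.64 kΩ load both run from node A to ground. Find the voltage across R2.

V_out ≈ 16.7 V

The load sits in parallel with R2, giving an effective lower resistance R2' = R2·R_L/(R2+R_L) = 2.086 kΩ.
Then V_out = V_s · R2'/(R1 + R2') = 30.2 × 2.086/3.766 = 16.73 V.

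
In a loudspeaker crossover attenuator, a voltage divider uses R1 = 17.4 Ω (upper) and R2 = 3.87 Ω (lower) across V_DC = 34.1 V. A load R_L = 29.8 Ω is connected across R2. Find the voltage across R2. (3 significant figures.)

R2 ‖ R_L = (3.87 × 29.8)/(3.87 + 29.8) = 3.425 Ω.
Then V_out = V_DC · R2'/(R1 + R2') = 34.1 × 3.425/20.83 = 5.609 V.

V_out ≈ 5.61 V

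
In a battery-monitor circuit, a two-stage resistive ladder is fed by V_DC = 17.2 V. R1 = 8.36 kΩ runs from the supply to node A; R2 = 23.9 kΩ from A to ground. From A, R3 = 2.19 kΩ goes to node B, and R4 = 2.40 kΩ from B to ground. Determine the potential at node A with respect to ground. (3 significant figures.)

V_A ≈ 5.42 V

Looking into the second stage from A: R3 + R4 = 4.590 kΩ appears in parallel with R2.
Effective lower resistance at A: R2 ‖ 4.590 = 3.851 kΩ.
V_A = 17.2 × 3.851/(8.36 + 3.851) = 5.424 V.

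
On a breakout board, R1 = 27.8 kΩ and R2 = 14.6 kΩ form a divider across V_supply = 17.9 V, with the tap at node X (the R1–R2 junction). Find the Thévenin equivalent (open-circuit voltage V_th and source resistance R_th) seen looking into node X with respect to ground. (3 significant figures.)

V_th ≈ 6.16 V, R_th ≈ 9.57 kΩ

V_th is the unloaded tap voltage: V_supply · R2/(R1+R2) = 17.9 × 0.3443 = 6.164 V.
Looking into X with the source shorted: R_th = R1·R2/(R1+R2) = 27.80 × 14.6/42.40 = 9.573 kΩ.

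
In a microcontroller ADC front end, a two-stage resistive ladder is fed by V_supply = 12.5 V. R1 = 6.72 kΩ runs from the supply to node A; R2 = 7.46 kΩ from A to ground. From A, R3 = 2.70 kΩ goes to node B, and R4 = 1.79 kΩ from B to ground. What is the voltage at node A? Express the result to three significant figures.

Node A sees R2 in parallel with the series input of stage 2, R3 + R4 = 4.490 kΩ.
R2 ‖ (R3+R4) = 2.803 kΩ.
V_A = 12.5 × 2.803/(6.72 + 2.803) = 3.679 V.

V_A ≈ 3.68 V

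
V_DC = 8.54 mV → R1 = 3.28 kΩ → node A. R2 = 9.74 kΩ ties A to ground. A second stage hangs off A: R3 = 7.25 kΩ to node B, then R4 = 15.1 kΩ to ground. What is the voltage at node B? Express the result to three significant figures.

Node A sees R2 in parallel with the series input of stage 2, R3 + R4 = 22.35 kΩ.
Effective lower resistance at A: R2 ‖ 22.35 = 6.784 kΩ.
So V_A = 8.54 × 0.6741 = 5.757 mV.
V_B = V_A × 0.6756 = 3.889 mV.

V_B ≈ 3.89 mV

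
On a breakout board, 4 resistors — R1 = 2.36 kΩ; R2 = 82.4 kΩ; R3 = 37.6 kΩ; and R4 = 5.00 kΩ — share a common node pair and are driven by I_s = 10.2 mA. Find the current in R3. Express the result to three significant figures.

Conductances: ΣG = 1/2.36 + 1/82.4 + 1/37.6 + 1/5.00 = 0.6625 (1/kΩ).
Current divider: I(R3) = I_s · G_k/ΣG = 10.2 × (0.02660/0.6625) = 10.2 × 0.04015 = 0.4095 mA.

I ≈ 0.409 mA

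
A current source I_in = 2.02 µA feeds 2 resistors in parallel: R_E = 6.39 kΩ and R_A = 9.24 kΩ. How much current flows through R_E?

For two parallel branches, I_k = I_in · (other R)/(sum of R).
So I = 2.02 × 9.24/15.63 = 1.194 µA.

I ≈ 1.19 µA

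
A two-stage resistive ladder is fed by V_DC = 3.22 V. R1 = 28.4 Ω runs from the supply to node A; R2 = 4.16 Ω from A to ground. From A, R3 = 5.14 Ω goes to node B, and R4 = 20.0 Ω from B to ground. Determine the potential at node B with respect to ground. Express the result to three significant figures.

The second stage (R3 + R4 = 25.14 Ω) loads node A in parallel with R2.
Effective lower resistance at A: R2 ‖ 25.14 = 3.569 Ω.
So V_A = 3.22 × 0.1116 = 0.3595 V.
V_B = V_A × 0.7955 = 0.2860 V.

V_B ≈ 0.286 V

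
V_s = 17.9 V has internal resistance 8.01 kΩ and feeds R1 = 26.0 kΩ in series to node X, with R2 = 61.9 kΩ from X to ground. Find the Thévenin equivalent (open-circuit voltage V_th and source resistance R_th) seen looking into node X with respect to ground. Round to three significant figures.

V_th ≈ 11.6 V, R_th ≈ 21.9 kΩ

R1' = 8.01 + 26.0 = 34.01 kΩ (source resistance + R1).
With X open, the divider is unloaded: V_th = 17.9 × 61.9/95.91 = 11.55 V.
Zeroing V_s shorts the top of R1' to ground, so R_th = R1' ‖ R2 = 21.95 kΩ.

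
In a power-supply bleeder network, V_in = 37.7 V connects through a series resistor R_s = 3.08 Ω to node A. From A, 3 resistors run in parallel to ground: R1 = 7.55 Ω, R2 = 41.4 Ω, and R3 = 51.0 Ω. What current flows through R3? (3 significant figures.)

I ≈ 0.479 A

Combine the parallel branches: R_p = (1/7.55 + 1/41.4 + 1/51.0)⁻¹ = 5.675 Ω.
V_A by voltage divider: V_A = 37.7 × 5.675/(3.08 + 5.675) = 24.44 V.
Branch current I = V_A/R3 = 24.44/51.0 = 0.4792 A.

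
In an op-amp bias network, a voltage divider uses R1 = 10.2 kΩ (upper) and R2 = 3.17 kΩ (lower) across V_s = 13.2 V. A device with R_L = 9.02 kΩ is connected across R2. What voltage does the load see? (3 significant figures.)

First combine the lower leg with the load: R2 ‖ R_L = 2.346 kΩ.
Now apply the divider: V_out = 13.2 × 0.1870 = 2.468 V.

V_out ≈ 2.47 V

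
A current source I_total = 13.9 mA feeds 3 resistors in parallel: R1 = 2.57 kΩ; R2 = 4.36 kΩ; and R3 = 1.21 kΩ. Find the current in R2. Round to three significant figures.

Conductances: ΣG = 1/2.57 + 1/4.36 + 1/1.21 = 1.445 (1/kΩ).
R2 takes the fraction G_k/ΣG = 0.2294/1.445 = 0.1587, so I = 13.9 × 0.1587 = 2.206 mA.

I ≈ 2.21 mA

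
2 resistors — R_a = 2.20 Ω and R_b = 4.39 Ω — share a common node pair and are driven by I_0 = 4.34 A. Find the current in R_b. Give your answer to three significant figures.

I ≈ 1.45 A

With just two branches, the current splits inversely with resistance.
So I = 4.34 × 2.20/6.590 = 1.449 A.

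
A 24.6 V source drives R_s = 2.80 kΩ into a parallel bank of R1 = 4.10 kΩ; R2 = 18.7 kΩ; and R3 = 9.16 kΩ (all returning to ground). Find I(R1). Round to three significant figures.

I ≈ 2.81 mA

Combine the parallel branches: R_p = (1/4.10 + 1/18.7 + 1/9.16)⁻¹ = 2.460 kΩ.
V_A = 24.6 × 2.460/5.260 = 11.50 V.
I(R1) = V_A / R1 = 11.50/4.10 = 2.806 mA.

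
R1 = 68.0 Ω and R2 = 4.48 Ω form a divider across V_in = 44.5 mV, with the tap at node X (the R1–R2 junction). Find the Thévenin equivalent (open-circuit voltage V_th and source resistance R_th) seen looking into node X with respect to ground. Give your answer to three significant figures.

Open-circuit (no load on X): V_th = V_in · R2/(R1 + R2) = 44.5 × 4.48/(68.00 + 4.48) = 2.751 mV.
Looking into X with the source shorted: R_th = R1·R2/(R1+R2) = 68.00 × 4.48/72.48 = 4.203 Ω.

V_th ≈ 2.75 mV, R_th ≈ 4.20 Ω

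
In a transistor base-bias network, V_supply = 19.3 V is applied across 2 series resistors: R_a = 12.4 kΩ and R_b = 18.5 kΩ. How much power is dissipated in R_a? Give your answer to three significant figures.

P ≈ 4.84 mW

Series current I = V_supply/ΣR = 19.3/30.90 = 0.6246 mA.
P(R_a) = I²·R_a = (0.6246)² × 12.4 = 4.837 mW.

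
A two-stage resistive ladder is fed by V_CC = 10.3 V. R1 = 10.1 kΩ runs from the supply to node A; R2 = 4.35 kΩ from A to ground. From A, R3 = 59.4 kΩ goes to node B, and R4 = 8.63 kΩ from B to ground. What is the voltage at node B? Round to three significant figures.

V_B ≈ 0.377 V

The second stage (R3 + R4 = 68.03 kΩ) loads node A in parallel with R2.
Effective lower resistance at A: R2 ‖ 68.03 = 4.089 kΩ.
So V_A = 10.3 × 0.2882 = 2.968 V.
Then the unloaded second divider: V_B = V_A × R4/(R3+R4) = 2.968 × 0.1269 = 0.3765 V.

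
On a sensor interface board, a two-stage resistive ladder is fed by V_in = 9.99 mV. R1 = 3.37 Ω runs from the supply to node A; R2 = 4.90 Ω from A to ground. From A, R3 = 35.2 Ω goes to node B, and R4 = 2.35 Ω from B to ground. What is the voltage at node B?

V_B ≈ 0.352 mV

Node A sees R2 in parallel with the series input of stage 2, R3 + R4 = 37.55 Ω.
R2 ‖ (R3+R4) = 4.334 Ω.
So V_A = 9.99 × 0.5626 = 5.620 mV.
V_B = V_A × 0.06258 = 0.3517 mV.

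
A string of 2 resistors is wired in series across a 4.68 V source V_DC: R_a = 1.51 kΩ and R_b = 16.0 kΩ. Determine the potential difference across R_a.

Total series resistance ΣR = 1.51 + 16.0 = 17.51 kΩ.
Voltage divider: V = V_DC · (1.510 / 17.51) = 4.68 × 0.08624 = 0.4036 V.

V ≈ 0.404 V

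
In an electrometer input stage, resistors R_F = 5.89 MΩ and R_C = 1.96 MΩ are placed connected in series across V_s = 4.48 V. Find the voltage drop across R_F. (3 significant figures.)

V ≈ 3.36 V

ΣR = 5.89 + 1.96 = 7.850 MΩ.
Voltage divider: V = V_s · (5.890 / 7.850) = 4.48 × 0.7503 = 3.361 V.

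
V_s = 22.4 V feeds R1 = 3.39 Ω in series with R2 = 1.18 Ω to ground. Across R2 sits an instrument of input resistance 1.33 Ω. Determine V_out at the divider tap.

First combine the lower leg with the load: R2 ‖ R_L = 0.6253 Ω.
Now apply the divider: V_out = 22.4 × 0.1557 = 3.488 V.

V_out ≈ 3.49 V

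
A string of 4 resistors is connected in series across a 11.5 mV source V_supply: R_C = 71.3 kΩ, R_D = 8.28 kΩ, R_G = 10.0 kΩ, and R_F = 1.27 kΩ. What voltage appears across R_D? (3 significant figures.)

V ≈ 1.05 mV

Total series resistance ΣR = 71.3 + 8.28 + 10.0 + 1.27 = 90.85 kΩ.
Voltage divider: V = V_supply · (8.280 / 90.85) = 11.5 × 0.09114 = 1.048 mV.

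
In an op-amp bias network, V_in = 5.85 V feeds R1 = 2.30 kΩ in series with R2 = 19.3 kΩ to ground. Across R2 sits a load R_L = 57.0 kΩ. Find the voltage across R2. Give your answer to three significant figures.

R2 ‖ R_L = (19.3 × 57.0)/(19.3 + 57.0) = 14.42 kΩ.
Now apply the divider: V_out = 5.85 × 0.8624 = 5.045 V.
(Unloaded it would be 5.23 V; the load pulls it down.)

V_out ≈ 5.05 V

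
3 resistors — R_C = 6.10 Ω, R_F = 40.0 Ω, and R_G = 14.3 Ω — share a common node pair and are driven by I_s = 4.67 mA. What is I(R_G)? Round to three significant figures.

ΣG = 1/6.10 + 1/40.0 + 1/14.3 = 0.2589.
By the current-divider rule, I = I_s · G_k/ΣG = 4.67 × 0.2701 = 1.262 mA.

I ≈ 1.26 mA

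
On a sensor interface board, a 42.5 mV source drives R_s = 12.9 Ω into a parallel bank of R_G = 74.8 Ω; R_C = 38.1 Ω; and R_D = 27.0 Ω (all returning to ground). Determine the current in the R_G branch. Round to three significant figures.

I ≈ 0.286 mA

Combine the parallel branches: R_p = (1/74.8 + 1/38.1 + 1/27.0)⁻¹ = 13.05 Ω.
Node voltage V_A = V_in · R_p/(R_s + R_p) = 42.5 × 0.5028 = 21.37 mV.
Branch current I = V_A/R_G = 21.37/74.8 = 0.2857 mA.
(Equivalently: I_total = 1.638 mA, then current-divider fraction G_k/ΣG = 0.1744.)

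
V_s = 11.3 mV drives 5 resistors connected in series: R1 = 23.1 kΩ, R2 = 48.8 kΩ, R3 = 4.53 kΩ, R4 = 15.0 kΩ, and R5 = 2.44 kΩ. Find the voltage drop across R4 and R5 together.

Series total: ΣR = 23.1 + 48.8 + 4.53 + 15.0 + 2.44 = 93.87 kΩ.
R_{R4..R5} = 15.0 + 2.44 = 17.44 kΩ.
Voltage divider: V = V_s · (17.44 / 93.87) = 11.3 × 0.1858 = 2.099 mV.

V ≈ 2.10 mV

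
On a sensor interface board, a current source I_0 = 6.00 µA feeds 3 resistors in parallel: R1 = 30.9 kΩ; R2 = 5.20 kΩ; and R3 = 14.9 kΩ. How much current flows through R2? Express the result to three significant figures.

I ≈ 3.95 µA

ΣG = 1/30.9 + 1/5.20 + 1/14.9 = 0.2918.
By the current-divider rule, I = I_0 · G_k/ΣG = 6.00 × 0.6591 = 3.954 µA.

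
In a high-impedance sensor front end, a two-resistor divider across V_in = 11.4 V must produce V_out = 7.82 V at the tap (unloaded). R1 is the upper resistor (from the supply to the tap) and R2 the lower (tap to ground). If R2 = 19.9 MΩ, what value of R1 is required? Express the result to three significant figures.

R1 ≈ 9.11 MΩ

The divider ratio is R2/(R1+R2) = 7.82/11.4 = 0.6860.
Rearranging, R1 = R2·(1−k)/k = 19.9 × 0.4578 = 9.110 MΩ.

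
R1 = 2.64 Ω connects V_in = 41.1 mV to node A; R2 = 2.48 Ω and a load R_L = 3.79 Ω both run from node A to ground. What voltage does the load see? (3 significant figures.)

V_out ≈ 14.9 mV

First combine the lower leg with the load: R2 ‖ R_L = 1.499 Ω.
Voltage divider with the loaded lower leg: V_out = 41.1 × 1.499/(2.64 + 1.499) = 41.1 × 0.3622 = 14.89 mV.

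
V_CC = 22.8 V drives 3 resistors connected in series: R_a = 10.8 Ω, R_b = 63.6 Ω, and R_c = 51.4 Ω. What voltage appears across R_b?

Series total: ΣR = 10.8 + 63.6 + 51.4 = 125.8 Ω.
By the voltage-divider rule, V = 22.8 × 63.60/125.8 = 11.53 V.

V ≈ 11.5 V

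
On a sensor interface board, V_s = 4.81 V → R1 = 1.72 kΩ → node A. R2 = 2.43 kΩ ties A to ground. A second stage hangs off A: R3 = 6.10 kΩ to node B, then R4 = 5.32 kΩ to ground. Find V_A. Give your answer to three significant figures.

V_A ≈ 2.59 V

The second stage (R3 + R4 = 11.42 kΩ) loads node A in parallel with R2.
Effective lower resistance at A: R2 ‖ 11.42 = 2.004 kΩ.
So V_A = 4.81 × 0.5381 = 2.588 V.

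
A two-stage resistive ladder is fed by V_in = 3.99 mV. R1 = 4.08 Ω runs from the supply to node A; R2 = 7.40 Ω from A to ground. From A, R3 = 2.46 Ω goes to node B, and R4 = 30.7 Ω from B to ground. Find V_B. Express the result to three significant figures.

V_B ≈ 2.21 mV

Looking into the second stage from A: R3 + R4 = 33.16 Ω appears in parallel with R2.
R2 ‖ (R3+R4) = 6.050 Ω.
V_A = 3.99 × 6.050/(4.08 + 6.050) = 2.383 mV.
Stage 2 is unloaded, so V_B = V_A · R4/(R3+R4) = 2.383 × 30.7/33.16 = 2.206 mV.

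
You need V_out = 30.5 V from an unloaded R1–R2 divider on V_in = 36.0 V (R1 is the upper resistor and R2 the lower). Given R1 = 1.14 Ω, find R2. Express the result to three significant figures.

R2 ≈ 6.32 Ω

V_out/V_in = R2/(R1+R2) = 0.8472.
Rearranging, R2 = R1·k/(1−k) = 1.14 × 5.545 = 6.322 Ω.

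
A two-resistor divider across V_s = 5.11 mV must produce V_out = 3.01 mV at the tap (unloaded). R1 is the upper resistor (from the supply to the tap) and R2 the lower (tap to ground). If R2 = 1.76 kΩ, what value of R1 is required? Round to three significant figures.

R1 ≈ 1.23 kΩ

The divider ratio is R2/(R1+R2) = 3.01/5.11 = 0.5890.
R1 = R2·(1/k − 1) = 1.76 × 0.6977 = 1.228 kΩ.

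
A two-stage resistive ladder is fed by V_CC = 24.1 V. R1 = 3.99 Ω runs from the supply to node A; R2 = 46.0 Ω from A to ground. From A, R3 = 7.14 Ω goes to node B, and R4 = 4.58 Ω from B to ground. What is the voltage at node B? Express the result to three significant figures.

V_B ≈ 6.60 V

Node A sees R2 in parallel with the series input of stage 2, R3 + R4 = 11.72 Ω.
R2 ‖ (R3+R4) = 9.340 Ω.
So V_A = 24.1 × 0.7007 = 16.89 V.
Then the unloaded second divider: V_B = V_A × R4/(R3+R4) = 16.89 × 0.3908 = 6.599 V.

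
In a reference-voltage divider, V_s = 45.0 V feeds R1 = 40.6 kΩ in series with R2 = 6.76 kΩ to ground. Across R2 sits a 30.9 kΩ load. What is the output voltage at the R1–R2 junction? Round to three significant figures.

First combine the lower leg with the load: R2 ‖ R_L = 5.547 kΩ.
Now apply the divider: V_out = 45.0 × 0.1202 = 5.409 V.

V_out ≈ 5.41 V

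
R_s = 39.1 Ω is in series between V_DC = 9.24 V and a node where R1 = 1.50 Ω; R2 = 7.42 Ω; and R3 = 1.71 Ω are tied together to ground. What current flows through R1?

Parallel bank: R_p = 1/(1/1.50 + 1/7.42 + 1/1.71) = 0.7214 Ω.
V_A by voltage divider: V_A = 9.24 × 0.7214/(39.1 + 0.7214) = 0.1674 V.
Branch current I = V_A/R1 = 0.1674/1.50 = 0.1116 A.
(Check via current divider: I_total = 0.2320 A; share G_k/ΣG = 0.4809 → same result.)

I ≈ 0.112 A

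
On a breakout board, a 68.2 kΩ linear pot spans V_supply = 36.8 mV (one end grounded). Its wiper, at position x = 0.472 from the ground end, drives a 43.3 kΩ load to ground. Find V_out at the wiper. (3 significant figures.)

Split the track: R_lower = x·R_p = 32.19 kΩ, R_upper = (1−x)·R_p = 36.01 kΩ.
R_L loads the lower segment: effective lower R = 18.46 kΩ.
Then V_out = V_supply · 18.46/(36.01 + 18.46) = 12.47 mV.

V_out ≈ 12.5 mV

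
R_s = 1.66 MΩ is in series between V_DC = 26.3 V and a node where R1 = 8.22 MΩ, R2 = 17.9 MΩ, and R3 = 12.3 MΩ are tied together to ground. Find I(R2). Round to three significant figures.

I ≈ 1.03 µA

Combine the parallel branches: R_p = (1/8.22 + 1/17.9 + 1/12.3)⁻¹ = 3.864 MΩ.
Node voltage V_A = V_DC · R_p/(R_s + R_p) = 26.3 × 0.6995 = 18.40 V.
I(R2) = V_A / R2 = 18.40/17.9 = 1.028 µA.
(Check via current divider: I_total = 4.761 µA; share G_k/ΣG = 0.2158 → same result.)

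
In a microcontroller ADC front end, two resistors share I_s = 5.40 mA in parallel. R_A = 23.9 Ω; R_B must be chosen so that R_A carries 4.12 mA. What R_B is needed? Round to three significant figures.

In a two-way split, I_A/I_s = R_B/(R_A + R_B).
4.12/5.40 = R_B/(R_A + R_B) → R_B = R_A · (0.7630)/(1 − 0.7630) = 23.9 × 3.219 = 76.93 Ω.

R_B ≈ 76.9 Ω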